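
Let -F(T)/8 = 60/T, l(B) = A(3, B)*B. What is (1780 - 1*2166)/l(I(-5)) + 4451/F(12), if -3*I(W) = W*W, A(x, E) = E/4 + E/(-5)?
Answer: -222443/1000 ≈ -222.44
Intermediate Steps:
A(x, E) = E/20 (A(x, E) = E*(¼) + E*(-⅕) = E/4 - E/5 = E/20)
I(W) = -W²/3 (I(W) = -W*W/3 = -W²/3)
l(B) = B²/20 (l(B) = (B/20)*B = B²/20)
F(T) = -480/T
(1780 - 1*2166)/l(I(-5)) + 4451/F(12) = (1780 - 1*2166)/(((-⅓*(-5)²)²/20)) + 4451/((-480/12)) = (1780 - 2166)/(((-⅓*25)²/20)) + 4451/((-480*1/12)) = -386/((-25/3)²/20) + 4451/(-40) = -386/((1/20)*(625/9)) + 4451*(-1/40) = -386/125/36 - 4451/40 = -386*36/125 - 4451/40 = -13896/125 - 4451/40 = -222443/1000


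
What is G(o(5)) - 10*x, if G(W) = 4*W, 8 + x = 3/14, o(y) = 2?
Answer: 601/7 ≈ 85.857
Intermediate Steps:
x = -109/14 (x = -8 + 3/14 = -109/14 ≈ -7.7857)
G(o(5)) - 10*x = 4*2 - 10*(-109/14) = 8 + 545/7 = 601/7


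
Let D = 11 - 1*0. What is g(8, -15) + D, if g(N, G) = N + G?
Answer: 4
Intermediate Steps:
g(N, G) = G + N
D = 11 (D = 11 + 0 = 11)
g(8, -15) + D = (-15 + 8) + 11 = -7 + 11 = 4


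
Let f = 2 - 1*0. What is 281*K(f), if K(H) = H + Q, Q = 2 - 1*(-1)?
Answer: 1405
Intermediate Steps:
f = 2 (f = 2 + 0 = 2)
Q = 3 (Q = 2 + 1 = 3)
K(H) = 3 + H (K(H) = H + 3 = 3 + H)
281*K(f) = 281*(3 + 2) = 281*5 = 1405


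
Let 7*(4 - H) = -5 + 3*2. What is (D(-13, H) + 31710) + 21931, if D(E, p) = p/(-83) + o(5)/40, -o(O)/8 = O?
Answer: 31164813/581 ≈ 53640.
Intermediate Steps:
o(O) = -8*O
H = 27/7 (H = 4 - (-5 + 3*2)/7 = 4 - (-5 + 6)/7 = 4 - ⅐*1 = 4 - ⅐ = 27/7 ≈ 3.8571)
D(E, p) = -1 - p/83 (D(E, p) = p/(-83) - 8*5/40 = p*(-1/83) - 40*1/40 = -p/83 - 1 = -1 - p/83)
(D(-13, H) + 31710) + 21931 = ((-1 - 1/83*27/7) + 31710) + 21931 = ((-1 - 27/581) + 31710) + 21931 = (-608/581 + 31710) + 21931 = 18422902/581 + 21931 = 31164813/581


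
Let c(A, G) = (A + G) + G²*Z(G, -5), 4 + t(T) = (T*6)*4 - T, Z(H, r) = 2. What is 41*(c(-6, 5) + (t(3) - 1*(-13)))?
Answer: 5207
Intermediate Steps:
t(T) = -4 + 23*T (t(T) = -4 + ((T*6)*4 - T) = -4 + ((6*T)*4 - T) = -4 + (24*T - T) = -4 + 23*T)
c(A, G) = A + G + 2*G² (c(A, G) = (A + G) + G²*2 = (A + G) + 2*G² = A + G + 2*G²)
41*(c(-6, 5) + (t(3) - 1*(-13))) = 41*((-6 + 5 + 2*5²) + ((-4 + 23*3) - 1*(-13))) = 41*((-6 + 5 + 2*25) + ((-4 + 69) + 13)) = 41*((-6 + 5 + 50) + (65 + 13)) = 41*(49 + 78) = 41*127 = 5207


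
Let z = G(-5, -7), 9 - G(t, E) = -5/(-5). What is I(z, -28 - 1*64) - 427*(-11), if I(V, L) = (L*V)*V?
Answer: -1191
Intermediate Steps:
G(t, E) = 8 (G(t, E) = 9 - (-5)/(-5) = 9 - (-5)*(-1)/5 = 9 - 1*1 = 9 - 1 = 8)
z = 8
I(V, L) = L*V**2
I(z, -28 - 1*64) - 427*(-11) = (-28 - 1*64)*8**2 - 427*(-11) = (-28 - 64)*64 - 1*(-4697) = -92*64 + 4697 = -5888 + 4697 = -1191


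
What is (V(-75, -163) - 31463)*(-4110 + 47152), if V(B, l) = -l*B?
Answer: -1880418896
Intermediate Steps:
V(B, l) = -B*l
(V(-75, -163) - 31463)*(-4110 + 47152) = (-1*(-75)*(-163) - 31463)*(-4110 + 47152) = (-12225 - 31463)*43042 = -43688*43042 = -1880418896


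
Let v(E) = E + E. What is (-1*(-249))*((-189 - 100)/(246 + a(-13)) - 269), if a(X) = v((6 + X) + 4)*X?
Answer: -7257935/108 ≈ -67203.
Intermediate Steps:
v(E) = 2*E
a(X) = X*(20 + 2*X) (a(X) = (2*((6 + X) + 4))*X = (2*(10 + X))*X = (20 + 2*X)*X = X*(20 + 2*X))
(-1*(-249))*((-189 - 100)/(246 + a(-13)) - 269) = (-1*(-249))*((-189 - 100)/(246 + 2*(-13)*(10 - 13)) - 269) = 249*(-289/(246 + 2*(-13)*(-3)) - 269) = 249*(-289/(246 + 78) - 269) = 249*(-289/324 - 269) = 249*(-87445/324) = -7257935/108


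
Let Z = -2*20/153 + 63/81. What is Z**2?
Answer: 6241/23409 ≈ 0.26661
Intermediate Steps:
Z = 79/153 (Z = -40*1/153 + 63*(1/81) = -40/153 + 7/9 = 79/153 ≈ 0.51634)
Z**2 = (79/153)**2 = 6241/23409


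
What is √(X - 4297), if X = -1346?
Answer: 3*I*√627 ≈ 75.12*I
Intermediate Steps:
√(X - 4297) = √(-1346 - 4297) = √(-5643) = 3*I*√627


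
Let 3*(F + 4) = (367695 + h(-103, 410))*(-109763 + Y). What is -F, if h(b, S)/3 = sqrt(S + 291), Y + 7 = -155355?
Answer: 32495045629 + 265125*sqrt(701) ≈ 3.2502e+10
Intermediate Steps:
Y = -155362 (Y = -7 - 155355 = -155362)
h(b, S) = 3*sqrt(291 + S) (h(b, S) = 3*sqrt(S + 291) = 3*sqrt(291 + S))
F = -32495045629 - 265125*sqrt(701) (F = -4 + ((367695 + 3*sqrt(291 + 410))*(-109763 - 155362))/3 = -4 + ((367695 + 3*sqrt(701))*(-265125))/3 = -4 + (-97485136875 - 795375*sqrt(701))/3 = -4 + (-32495045625 - 265125*sqrt(701)) = -32495045629 - 265125*sqrt(701) ≈ -3.2502e+10)
-F = -(-32495045629 - 265125*sqrt(701)) = 32495045629 + 265125*sqrt(701)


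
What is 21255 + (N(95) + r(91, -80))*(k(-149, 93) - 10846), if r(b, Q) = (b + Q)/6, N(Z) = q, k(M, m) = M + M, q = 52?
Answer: -1735991/3 ≈ -5.7866e+5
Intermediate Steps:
k(M, m) = 2*M
N(Z) = 52
r(b, Q) = Q/6 + b/6 (r(b, Q) = (Q + b)*(1/6) = Q/6 + b/6)
21255 + (N(95) + r(91, -80))*(k(-149, 93) - 10846) = 21255 + (52 + ((1/6)*(-80) + (1/6)*91))*(2*(-149) - 10846) = 21255 + (52 + (-40/3 + 91/6))*(-298 - 10846) = 21255 + (52 + 11/6)*(-11144) = 21255 + (323/6)*(-11144) = 21255 - 1799756/3 = -1735991/3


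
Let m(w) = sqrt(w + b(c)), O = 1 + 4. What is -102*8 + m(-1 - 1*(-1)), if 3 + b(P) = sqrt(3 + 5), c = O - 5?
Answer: -816 + I*sqrt(3 - 2*sqrt(2)) ≈ -816.0 + 0.41421*I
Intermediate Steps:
O = 5
c = 0 (c = 5 - 5 = 0)
b(P) = -3 + 2*sqrt(2) (b(P) = -3 + sqrt(3 + 5) = -3 + sqrt(8) = -3 + 2*sqrt(2))
m(w) = sqrt(-3 + w + 2*sqrt(2)) (m(w) = sqrt(w + (-3 + 2*sqrt(2))) = sqrt(-3 + w + 2*sqrt(2)))
-102*8 + m(-1 - 1*(-1)) = -102*8 + sqrt(-3 + (-1 - 1*(-1)) + 2*sqrt(2)) = -816 + sqrt(-3 + (-1 + 1) + 2*sqrt(2)) = -816 + sqrt(-3 + 0 + 2*sqrt(2)) = -816 + sqrt(-3 + 2*sqrt(2))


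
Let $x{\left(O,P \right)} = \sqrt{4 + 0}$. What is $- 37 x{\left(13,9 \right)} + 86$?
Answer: $12$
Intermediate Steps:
$x{\left(O,P \right)} = 2$ ($x{\left(O,P \right)} = \sqrt{4} = 2$)
$- 37 x{\left(13,9 \right)} + 86 = \left(-37\right) 2 + 86 = -74 + 86 = 12$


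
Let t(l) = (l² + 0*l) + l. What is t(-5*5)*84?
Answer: 50400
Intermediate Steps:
t(l) = l + l² (t(l) = (l² + 0) + l = l² + l = l + l²)
t(-5*5)*84 = ((-5*5)*(1 - 5*5))*84 = -25*(1 - 25)*84 = -25*(-24)*84 = 600*84 = 50400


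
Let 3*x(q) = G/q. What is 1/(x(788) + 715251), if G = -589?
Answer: 2364/1690852775 ≈ 1.3981e-6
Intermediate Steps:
x(q) = -589/(3*q) (x(q) = (-589/q)/3 = -589/(3*q))
1/(x(788) + 715251) = 1/(-589/3/788 + 715251) = 1/(-589/3*1/788 + 715251) = 1/(-589/2364 + 715251) = 1/(1690852775/2364) = 2364/1690852775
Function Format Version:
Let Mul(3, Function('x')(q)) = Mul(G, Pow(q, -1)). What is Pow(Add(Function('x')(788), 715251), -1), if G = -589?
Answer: Rational(2364, 1690852775) ≈ 1.3981e-6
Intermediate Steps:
Function('x')(q) = Mul(Rational(-589, 3), Pow(q, -1)) (Function('x')(q) = Mul(Rational(1, 3), Mul(-589, Pow(q, -1))) = Mul(Rational(-589, 3), Pow(q, -1)))
Pow(Add(Function('x')(788), 715251), -1) = Pow(Add(Mul(Rational(-589, 3), Pow(788, -1)), 715251), -1) = Pow(Add(Mul(Rational(-589, 3), Rational(1, 788)), 715251), -1) = Pow(Add(Rational(-589, 2364), 715251), -1) = Pow(Rational(1690852775, 2364), -1) = Rational(2364, 1690852775)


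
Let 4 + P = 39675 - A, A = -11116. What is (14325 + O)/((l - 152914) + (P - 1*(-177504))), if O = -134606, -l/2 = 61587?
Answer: 120281/47797 ≈ 2.5165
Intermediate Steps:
P = 50787 (P = -4 + (39675 - 1*(-11116)) = -4 + (39675 + 11116) = -4 + 50791 = 50787)
l = -123174 (l = -2*61587 = -123174)
(14325 + O)/((l - 152914) + (P - 1*(-177504))) = (14325 - 134606)/((-123174 - 152914) + (50787 - 1*(-177504))) = -120281/(-276088 + (50787 + 177504)) = -120281/(-276088 + 228291) = -120281/(-47797) = -120281*(-1/47797) = 120281/47797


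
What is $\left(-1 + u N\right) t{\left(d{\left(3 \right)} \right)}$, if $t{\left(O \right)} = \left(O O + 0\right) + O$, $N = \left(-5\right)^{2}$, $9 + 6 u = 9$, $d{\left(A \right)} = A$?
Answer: $-12$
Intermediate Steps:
$u = 0$ ($u = - \frac{3}{2} + \frac{1}{6} \cdot 9 = - \frac{3}{2} + \frac{3}{2} = 0$)
$N = 25$
$t{\left(O \right)} = O + O^{2}$ ($t{\left(O \right)} = \left(O^{2} + 0\right) + O = O^{2} + O = O + O^{2}$)
$\left(-1 + u N\right) t{\left(d{\left(3 \right)} \right)} = \left(-1 + 0 \cdot 25\right) 3 \left(1 + 3\right) = \left(-1 + 0\right) 3 \cdot 4 = \left(-1\right) 12 = -12$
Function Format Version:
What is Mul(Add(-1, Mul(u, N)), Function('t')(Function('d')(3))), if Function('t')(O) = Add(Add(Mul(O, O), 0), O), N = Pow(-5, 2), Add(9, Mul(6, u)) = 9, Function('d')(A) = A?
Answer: -12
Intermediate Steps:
u = 0 (u = Add(Rational(-3, 2), Mul(Rational(1, 6), 9)) = Add(Rational(-3, 2), Rational(3, 2)) = 0)
N = 25
Function('t')(O) = Add(O, Pow(O, 2)) (Function('t')(O) = Add(Add(Pow(O, 2), 0), O) = Add(Pow(O, 2), O) = Add(O, Pow(O, 2)))
Mul(Add(-1, Mul(u, N)), Function('t')(Function('d')(3))) = Mul(Add(-1, Mul(0, 25)), Mul(3, Add(1, 3))) = Mul(Add(-1, 0), Mul(3, 4)) = Mul(-1, 12) = -12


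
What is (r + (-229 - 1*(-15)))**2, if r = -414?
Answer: 394384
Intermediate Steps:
(r + (-229 - 1*(-15)))**2 = (-414 + (-229 - 1*(-15)))**2 = (-414 + (-229 + 15))**2 = (-414 - 214)**2 = (-628)**2 = 394384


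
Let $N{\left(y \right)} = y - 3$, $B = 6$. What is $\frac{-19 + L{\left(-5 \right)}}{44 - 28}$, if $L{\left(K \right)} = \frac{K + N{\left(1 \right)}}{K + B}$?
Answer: $- \frac{13}{8} \approx -1.625$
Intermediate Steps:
$N{\left(y \right)} = -3 + y$ ($N{\left(y \right)} = y - 3 = -3 + y$)
$L{\left(K \right)} = \frac{-2 + K}{6 + K}$ ($L{\left(K \right)} = \frac{K + \left(-3 + 1\right)}{K + 6} = \frac{K - 2}{6 + K} = \frac{-2 + K}{6 + K}$)
$\frac{-19 + L{\left(-5 \right)}}{44 - 28} = \frac{-19 + \frac{-2 - 5}{6 - 5}}{44 - 28} = \frac{-19 + 1^{-1} \left(-7\right)}{16} = \frac{-19 + 1 \left(-7\right)}{16} = \frac{-19 - 7}{16} = \frac{1}{16} \left(-26\right) = - \frac{13}{8}$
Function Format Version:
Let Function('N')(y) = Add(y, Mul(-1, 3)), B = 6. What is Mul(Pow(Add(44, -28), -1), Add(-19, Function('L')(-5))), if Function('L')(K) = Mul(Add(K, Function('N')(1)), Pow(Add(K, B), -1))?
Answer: Rational(-13, 8) ≈ -1.6250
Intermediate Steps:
Function('N')(y) = Add(-3, y) (Function('N')(y) = Add(y, -3) = Add(-3, y))
Function('L')(K) = Mul(Pow(Add(6, K), -1), Add(-2, K)) (Function('L')(K) = Mul(Add(K, Add(-3, 1)), Pow(Add(K, 6), -1)) = Mul(Add(K, -2), Pow(Add(6, K), -1)) = Mul(Add(-2, K), Pow(Add(6, K), -1)) = Mul(Pow(Add(6, K), -1), Add(-2, K)))
Mul(Pow(Add(44, -28), -1), Add(-19, Function('L')(-5))) = Mul(Pow(Add(44, -28), -1), Add(-19, Mul(Pow(Add(6, -5), -1), Add(-2, -5)))) = Mul(Pow(16, -1), Add(-19, Mul(Pow(1, -1), -7))) = Mul(Rational(1, 16), Add(-19, Mul(1, -7))) = Mul(Rational(1, 16), Add(-19, -7)) = Mul(Rational(1, 16), -26) = Rational(-13, 8)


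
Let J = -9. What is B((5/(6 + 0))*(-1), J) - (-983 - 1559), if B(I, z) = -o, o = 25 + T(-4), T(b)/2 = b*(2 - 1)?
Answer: 2525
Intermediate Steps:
T(b) = 2*b (T(b) = 2*(b*(2 - 1)) = 2*(b*1) = 2*b)
o = 17 (o = 25 + 2*(-4) = 25 - 8 = 17)
B(I, z) = -17 (B(I, z) = -1*17 = -17)
B((5/(6 + 0))*(-1), J) - (-983 - 1559) = -17 - (-983 - 1559) = -17 - 1*(-2542) = -17 + 2542 = 2525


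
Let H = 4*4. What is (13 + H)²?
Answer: 841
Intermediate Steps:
H = 16
(13 + H)² = (13 + 16)² = 29² = 841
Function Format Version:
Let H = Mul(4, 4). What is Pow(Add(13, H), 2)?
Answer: 841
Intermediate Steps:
H = 16
Pow(Add(13, H), 2) = Pow(Add(13, 16), 2) = Pow(29, 2) = 841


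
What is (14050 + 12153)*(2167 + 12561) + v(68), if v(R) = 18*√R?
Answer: 385917784 + 36*√17 ≈ 3.8592e+8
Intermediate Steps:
(14050 + 12153)*(2167 + 12561) + v(68) = (14050 + 12153)*(2167 + 12561) + 18*√68 = 26203*14728 + 18*(2*√17) = 385917784 + 36*√17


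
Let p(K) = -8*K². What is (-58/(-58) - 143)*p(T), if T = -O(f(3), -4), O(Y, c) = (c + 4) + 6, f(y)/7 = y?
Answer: 40896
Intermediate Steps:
f(y) = 7*y
O(Y, c) = 10 + c (O(Y, c) = (4 + c) + 6 = 10 + c)
T = -6 (T = -(10 - 4) = -1*6 = -6)
(-58/(-58) - 143)*p(T) = (-58/(-58) - 143)*(-8*(-6)²) = (-58*(-1/58) - 143)*(-8*36) = (1 - 143)*(-288) = -142*(-288) = 40896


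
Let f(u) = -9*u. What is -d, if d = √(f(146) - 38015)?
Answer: -I*√39329 ≈ -198.32*I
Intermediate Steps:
d = I*√39329 (d = √(-9*146 - 38015) = √(-1314 - 38015) = √(-39329) = I*√39329 ≈ 198.32*I)
-d = -I*√39329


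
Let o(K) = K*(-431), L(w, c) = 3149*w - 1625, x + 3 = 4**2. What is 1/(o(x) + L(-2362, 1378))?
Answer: -1/7445166 ≈ -1.3432e-7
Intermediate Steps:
x = 13 (x = -3 + 4**2 = -3 + 16 = 13)
L(w, c) = -1625 + 3149*w
o(K) = -431*K
1/(o(x) + L(-2362, 1378)) = 1/(-431*13 + (-1625 + 3149*(-2362))) = 1/(-5603 + (-1625 - 7437938)) = 1/(-5603 - 7439563) = 1/(-7445166) = -1/7445166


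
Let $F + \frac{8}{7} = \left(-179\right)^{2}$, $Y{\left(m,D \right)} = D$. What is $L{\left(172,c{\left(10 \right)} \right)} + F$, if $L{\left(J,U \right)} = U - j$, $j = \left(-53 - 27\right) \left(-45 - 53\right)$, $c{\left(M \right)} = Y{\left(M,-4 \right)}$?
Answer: $\frac{169371}{7} \approx 24196.0$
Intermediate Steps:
$c{\left(M \right)} = -4$
$F = \frac{224279}{7}$ ($F = - \frac{8}{7} + \left(-179\right)^{2} = - \frac{8}{7} + 32041 = \frac{224279}{7} \approx 32040.0$)
$j = 7840$ ($j = \left(-80\right) \left(-98\right) = 7840$)
$L{\left(J,U \right)} = -7840 + U$ ($L{\left(J,U \right)} = U - 7840 = -7840 + U$)
$L{\left(172,c{\left(10 \right)} \right)} + F = \left(-7840 - 4\right) + \frac{224279}{7} = -7844 + \frac{224279}{7} = \frac{169371}{7}$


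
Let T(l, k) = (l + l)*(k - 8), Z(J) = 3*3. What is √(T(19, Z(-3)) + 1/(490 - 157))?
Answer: √468235/111 ≈ 6.1647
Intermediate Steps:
Z(J) = 9
T(l, k) = 2*l*(-8 + k) (T(l, k) = (2*l)*(-8 + k) = 2*l*(-8 + k))
√(T(19, Z(-3)) + 1/(490 - 157)) = √(2*19*(-8 + 9) + 1/(490 - 157)) = √(2*19*1 + 1/333) = √(38 + 1/333) = √(12655/333) = √468235/111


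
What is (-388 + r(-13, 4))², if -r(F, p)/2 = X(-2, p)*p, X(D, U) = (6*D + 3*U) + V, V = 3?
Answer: 169744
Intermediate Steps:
X(D, U) = 3 + 3*U + 6*D (X(D, U) = (6*D + 3*U) + 3 = (3*U + 6*D) + 3 = 3 + 3*U + 6*D)
r(F, p) = -2*p*(-9 + 3*p) (r(F, p) = -2*(3 + 3*p + 6*(-2))*p = -2*(3 + 3*p - 12)*p = -2*(-9 + 3*p)*p = -2*p*(-9 + 3*p))
(-388 + r(-13, 4))² = (-388 + 6*4*(3 - 1*4))² = (-388 + 6*4*(3 - 4))² = (-388 + 6*4*(-1))² = (-388 - 24)² = (-412)² = 169744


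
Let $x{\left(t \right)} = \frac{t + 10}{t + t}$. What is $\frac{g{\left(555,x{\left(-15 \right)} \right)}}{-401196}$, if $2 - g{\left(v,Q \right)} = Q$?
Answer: $- \frac{11}{2407176} \approx -4.5697 \cdot 10^{-6}$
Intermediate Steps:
$x{\left(t \right)} = \frac{10 + t}{2 t}$
$g{\left(v,Q \right)} = 2 - Q$
$\frac{g{\left(555,x{\left(-15 \right)} \right)}}{-401196} = \frac{2 - \frac{10 - 15}{2 \left(-15\right)}}{-401196} = \left(2 - \frac{1}{2} \left(- \frac{1}{15}\right) \left(-5\right)\right) \left(- \frac{1}{401196}\right) = \left(2 - \frac{1}{6}\right) \left(- \frac{1}{401196}\right) = \frac{11}{6} \left(- \frac{1}{401196}\right) = - \frac{11}{2407176}$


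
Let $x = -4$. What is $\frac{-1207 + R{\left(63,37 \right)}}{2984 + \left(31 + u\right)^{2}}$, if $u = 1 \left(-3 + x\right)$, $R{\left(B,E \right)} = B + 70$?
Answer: $- \frac{537}{1780} \approx -0.30169$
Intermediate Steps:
$R{\left(B,E \right)} = 70 + B$
$u = -7$ ($u = 1 \left(-3 - 4\right) = 1 \left(-7\right) = -7$)
$\frac{-1207 + R{\left(63,37 \right)}}{2984 + \left(31 + u\right)^{2}} = \frac{-1207 + \left(70 + 63\right)}{2984 + \left(31 - 7\right)^{2}} = \frac{-1207 + 133}{2984 + 24^{2}} = - \frac{1074}{2984 + 576} = - \frac{1074}{3560} = \left(-1074\right) \frac{1}{3560} = - \frac{537}{1780}$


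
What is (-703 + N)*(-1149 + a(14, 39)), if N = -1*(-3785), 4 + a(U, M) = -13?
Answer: -3593612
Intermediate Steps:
a(U, M) = -17 (a(U, M) = -4 - 13 = -17)
N = 3785
(-703 + N)*(-1149 + a(14, 39)) = (-703 + 3785)*(-1149 - 17) = 3082*(-1166) = -3593612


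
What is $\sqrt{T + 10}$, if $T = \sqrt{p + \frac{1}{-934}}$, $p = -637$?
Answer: $\frac{\sqrt{8723560 + 934 i \sqrt{555691706}}}{934} \approx 4.3097 + 2.9281 i$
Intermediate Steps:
$T = \frac{i \sqrt{555691706}}{934}$ ($T = \sqrt{-637 + \frac{1}{-934}} = \sqrt{-637 - \frac{1}{934}} = \sqrt{- \frac{594959}{934}} = \frac{i \sqrt{555691706}}{934} \approx 25.239 i$)
$\sqrt{T + 10} = \sqrt{\frac{i \sqrt{555691706}}{934} + 10} = \sqrt{10 + \frac{i \sqrt{555691706}}{934}}$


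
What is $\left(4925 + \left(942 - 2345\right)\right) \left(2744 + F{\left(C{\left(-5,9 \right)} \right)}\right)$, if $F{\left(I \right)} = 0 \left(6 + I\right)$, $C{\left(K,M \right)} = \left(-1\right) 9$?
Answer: $9664368$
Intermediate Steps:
$C{\left(K,M \right)} = -9$
$F{\left(I \right)} = 0$
$\left(4925 + \left(942 - 2345\right)\right) \left(2744 + F{\left(C{\left(-5,9 \right)} \right)}\right) = \left(4925 + \left(942 - 2345\right)\right) \left(2744 + 0\right) = \left(4925 - 1403\right) 2744 = 3522 \cdot 2744 = 9664368$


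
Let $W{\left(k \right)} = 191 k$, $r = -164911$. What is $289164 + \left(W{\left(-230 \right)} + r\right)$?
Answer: $80323$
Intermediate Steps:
$289164 + \left(W{\left(-230 \right)} + r\right) = 289164 + \left(191 \left(-230\right) - 164911\right) = 289164 - 208841 = 80323$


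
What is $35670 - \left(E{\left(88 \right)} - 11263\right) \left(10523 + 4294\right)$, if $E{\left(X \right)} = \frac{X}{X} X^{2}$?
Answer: $52176693$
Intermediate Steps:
$E{\left(X \right)} = X^{2}$ ($E{\left(X \right)} = 1 X^{2} = X^{2}$)
$35670 - \left(E{\left(88 \right)} - 11263\right) \left(10523 + 4294\right) = 35670 - \left(88^{2} - 11263\right) \left(10523 + 4294\right) = 35670 - \left(7744 - 11263\right) 14817 = 35670 - \left(-3519\right) 14817 = 35670 - -52141023 = 35670 + 52141023 = 52176693$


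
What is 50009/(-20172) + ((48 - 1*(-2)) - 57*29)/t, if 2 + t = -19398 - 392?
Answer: -239360603/99811056 ≈ -2.3981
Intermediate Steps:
t = -19792 (t = -2 + (-19398 - 392) = -2 - 19790 = -19792)
50009/(-20172) + ((48 - 1*(-2)) - 57*29)/t = 50009/(-20172) + ((48 - 1*(-2)) - 57*29)/(-19792) = 50009*(-1/20172) + ((48 + 2) - 1653)*(-1/19792) = -50009/20172 + (50 - 1653)*(-1/19792) = -50009/20172 - 1603*(-1/19792) = -50009/20172 + 1603/19792 = -239360603/99811056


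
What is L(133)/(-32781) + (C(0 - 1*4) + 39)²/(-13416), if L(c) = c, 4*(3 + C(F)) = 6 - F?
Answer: -3198347/27923168 ≈ -0.11454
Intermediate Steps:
C(F) = -3/2 - F/4 (C(F) = -3 + (6 - F)/4 = -3 + (3/2 - F/4) = -3/2 - F/4)
L(133)/(-32781) + (C(0 - 1*4) + 39)²/(-13416) = 133/(-32781) + ((-3/2 - (0 - 1*4)/4) + 39)²/(-13416) = 133*(-1/32781) + ((-3/2 - (0 - 4)/4) + 39)²*(-1/13416) = -19/4683 + ((-3/2 - ¼*(-4)) + 39)²*(-1/13416) = -19/4683 + ((-3/2 + 1) + 39)²*(-1/13416) = -19/4683 + (-½ + 39)²*(-1/13416) = -19/4683 + (77/2)²*(-1/13416) = -19/4683 + (5929/4)*(-1/13416) = -19/4683 - 5929/53664 = -3198347/27923168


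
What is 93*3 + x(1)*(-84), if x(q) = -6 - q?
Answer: 867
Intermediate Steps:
93*3 + x(1)*(-84) = 93*3 + (-6 - 1*1)*(-84) = 279 + (-6 - 1)*(-84) = 279 - 7*(-84) = 279 + 588 = 867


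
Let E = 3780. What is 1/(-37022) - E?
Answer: -139943161/37022 ≈ -3780.0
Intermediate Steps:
1/(-37022) - E = 1/(-37022) - 1*3780 = -1/37022 - 3780 = -139943161/37022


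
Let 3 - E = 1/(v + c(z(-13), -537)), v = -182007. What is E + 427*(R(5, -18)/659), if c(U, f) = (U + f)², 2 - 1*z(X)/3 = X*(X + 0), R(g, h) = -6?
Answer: -523831304/590092983 ≈ -0.88771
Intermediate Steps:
z(X) = 6 - 3*X² (z(X) = 6 - 3*X*(X + 0) = 6 - 3*X*X = 6 - 3*X²)
E = 2686310/895437 (E = 3 - 1/(-182007 + ((6 - 3*(-13)²) - 537)²) = 3 - 1/(-182007 + ((6 - 3*169) - 537)²) = 3 - 1/(-182007 + ((6 - 507) - 537)²) = 3 - 1/(-182007 + (-501 - 537)²) = 3 - 1/(-182007 + (-1038)²) = 3 - 1/(-182007 + 1077444) = 3 - 1/895437 = 2686310/895437 ≈ 3.0000)
E + 427*(R(5, -18)/659) = 2686310/895437 + 427*(-6/659) = 2686310/895437 - 2562/659 = -523831304/590092983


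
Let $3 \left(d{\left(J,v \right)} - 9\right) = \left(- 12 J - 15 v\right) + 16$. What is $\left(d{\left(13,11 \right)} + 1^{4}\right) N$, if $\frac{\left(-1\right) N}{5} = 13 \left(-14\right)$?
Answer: $- \frac{250250}{3} \approx -83417.0$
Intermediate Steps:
$N = 910$ ($N = - 5 \cdot 13 \left(-14\right) = \left(-5\right) \left(-182\right) = 910$)
$d{\left(J,v \right)} = \frac{43}{3} - 5 v - 4 J$ ($d{\left(J,v \right)} = 9 + \frac{\left(- 12 J - 15 v\right) + 16}{3} = 9 + \frac{\left(- 15 v - 12 J\right) + 16}{3} = 9 + \frac{16 - 15 v - 12 J}{3} = 9 - \left(- \frac{16}{3} + 4 J + 5 v\right) = \frac{43}{3} - 5 v - 4 J$)
$\left(d{\left(13,11 \right)} + 1^{4}\right) N = \left(\left(\frac{43}{3} - 55 - 52\right) + 1^{4}\right) 910 = \left(\left(\frac{43}{3} - 55 - 52\right) + 1\right) 910 = \left(- \frac{278}{3} + 1\right) 910 = \left(- \frac{275}{3}\right) 910 = - \frac{250250}{3}$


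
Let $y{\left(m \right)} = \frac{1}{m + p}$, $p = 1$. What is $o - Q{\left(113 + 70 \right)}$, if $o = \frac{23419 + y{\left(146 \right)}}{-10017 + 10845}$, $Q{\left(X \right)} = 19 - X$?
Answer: $\frac{508783}{2646} \approx 192.28$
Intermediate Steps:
$y{\left(m \right)} = \frac{1}{1 + m}$ ($y{\left(m \right)} = \frac{1}{m + 1} = \frac{1}{1 + m}$)
$o = \frac{74839}{2646}$ ($o = \frac{23419 + \frac{1}{1 + 146}}{-10017 + 10845} = \frac{23419 + \frac{1}{147}}{828} = \left(23419 + \frac{1}{147}\right) \frac{1}{828} = \frac{3442594}{147} \cdot \frac{1}{828} = \frac{74839}{2646} \approx 28.284$)
$o - Q{\left(113 + 70 \right)} = \frac{74839}{2646} - \left(19 - \left(113 + 70\right)\right) = \frac{74839}{2646} - \left(19 - 183\right) = \frac{74839}{2646} - -164 = \frac{74839}{2646} + 164 = \frac{508783}{2646}$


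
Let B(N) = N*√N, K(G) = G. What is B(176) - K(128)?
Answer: -128 + 704*√11 ≈ 2206.9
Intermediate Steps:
B(N) = N^(3/2)
B(176) - K(128) = 176^(3/2) - 1*128 = 704*√11 - 128 = -128 + 704*√11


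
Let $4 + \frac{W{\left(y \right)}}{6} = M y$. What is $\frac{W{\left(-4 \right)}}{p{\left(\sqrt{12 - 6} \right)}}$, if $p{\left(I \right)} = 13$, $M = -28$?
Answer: $\frac{648}{13} \approx 49.846$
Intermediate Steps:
$W{\left(y \right)} = -24 - 168 y$ ($W{\left(y \right)} = -24 + 6 \left(- 28 y\right) = -24 - 168 y$)
$\frac{W{\left(-4 \right)}}{p{\left(\sqrt{12 - 6} \right)}} = \frac{-24 - -672}{13} = \left(-24 + 672\right) \frac{1}{13} = 648 \cdot \frac{1}{13} = \frac{648}{13}$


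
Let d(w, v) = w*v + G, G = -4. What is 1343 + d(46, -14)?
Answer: 695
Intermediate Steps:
d(w, v) = -4 + v*w (d(w, v) = w*v - 4 = v*w - 4 = -4 + v*w)
1343 + d(46, -14) = 1343 + (-4 - 14*46) = 1343 + (-4 - 644) = 1343 - 648 = 695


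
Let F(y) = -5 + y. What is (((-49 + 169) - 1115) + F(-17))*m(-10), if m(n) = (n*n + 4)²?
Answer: -10999872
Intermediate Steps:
m(n) = (4 + n²)² (m(n) = (n² + 4)² = (4 + n²)²)
(((-49 + 169) - 1115) + F(-17))*m(-10) = (((-49 + 169) - 1115) + (-5 - 17))*(4 + (-10)²)² = ((120 - 1115) - 22)*(4 + 100)² = (-995 - 22)*104² = -1017*10816 = -10999872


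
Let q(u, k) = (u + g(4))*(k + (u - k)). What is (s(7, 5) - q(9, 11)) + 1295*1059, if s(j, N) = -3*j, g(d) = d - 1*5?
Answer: 1371312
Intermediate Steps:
g(d) = -5 + d (g(d) = d - 5 = -5 + d)
q(u, k) = u*(-1 + u) (q(u, k) = (u + (-5 + 4))*(k + (u - k)) = (u - 1)*u = (-1 + u)*u = u*(-1 + u))
(s(7, 5) - q(9, 11)) + 1295*1059 = (-3*7 - 9*(-1 + 9)) + 1295*1059 = (-21 - 9*8) + 1371405 = (-21 - 1*72) + 1371405 = (-21 - 72) + 1371405 = -93 + 1371405 = 1371312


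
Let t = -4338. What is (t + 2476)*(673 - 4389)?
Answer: 6919192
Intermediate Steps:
(t + 2476)*(673 - 4389) = (-4338 + 2476)*(673 - 4389) = -1862*(-3716) = 6919192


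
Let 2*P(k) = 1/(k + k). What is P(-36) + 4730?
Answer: 681119/144 ≈ 4730.0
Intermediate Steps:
P(k) = 1/(4*k) (P(k) = 1/(2*(k + k)) = 1/(2*((2*k))) = (1/(2*k))/2 = 1/(4*k))
P(-36) + 4730 = (¼)/(-36) + 4730 = (¼)*(-1/36) + 4730 = -1/144 + 4730 = 681119/144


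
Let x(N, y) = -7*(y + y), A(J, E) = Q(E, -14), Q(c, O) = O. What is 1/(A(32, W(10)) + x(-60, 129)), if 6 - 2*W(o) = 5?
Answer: -1/1820 ≈ -0.00054945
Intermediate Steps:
W(o) = ½ (W(o) = 3 - ½*5 = 3 - 5/2 = ½)
A(J, E) = -14
x(N, y) = -14*y
1/(A(32, W(10)) + x(-60, 129)) = 1/(-14 - 14*129) = 1/(-14 - 1806) = 1/(-1820) = -1/1820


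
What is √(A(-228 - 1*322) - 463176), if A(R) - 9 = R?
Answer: I*√463717 ≈ 680.97*I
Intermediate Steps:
A(R) = 9 + R
√(A(-228 - 1*322) - 463176) = √((9 + (-228 - 1*322)) - 463176) = √((9 + (-228 - 322)) - 463176) = √((9 - 550) - 463176) = √(-541 - 463176) = √(-463717) = I*√463717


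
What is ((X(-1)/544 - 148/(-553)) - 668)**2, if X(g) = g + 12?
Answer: 40348427875610761/90499892224 ≈ 4.4584e+5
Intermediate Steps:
X(g) = 12 + g
((X(-1)/544 - 148/(-553)) - 668)**2 = (((12 - 1)/544 - 148/(-553)) - 668)**2 = ((11*(1/544) - 148*(-1/553)) - 668)**2 = ((11/544 + 148/553) - 668)**2 = (86595/300832 - 668)**2 = (-200869181/300832)**2 = 40348427875610761/90499892224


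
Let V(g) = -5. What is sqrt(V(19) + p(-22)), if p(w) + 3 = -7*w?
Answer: sqrt(146) ≈ 12.083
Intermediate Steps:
p(w) = -3 - 7*w
sqrt(V(19) + p(-22)) = sqrt(-5 + (-3 - 7*(-22))) = sqrt(-5 + (-3 + 154)) = sqrt(-5 + 151) = sqrt(146)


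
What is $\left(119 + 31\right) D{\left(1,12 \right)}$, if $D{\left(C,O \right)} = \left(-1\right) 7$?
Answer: $-1050$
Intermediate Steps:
$D{\left(C,O \right)} = -7$
$\left(119 + 31\right) D{\left(1,12 \right)} = \left(119 + 31\right) \left(-7\right) = 150 \left(-7\right) = -1050$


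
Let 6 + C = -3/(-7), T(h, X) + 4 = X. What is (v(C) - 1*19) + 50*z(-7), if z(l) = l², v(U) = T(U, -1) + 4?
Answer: 2430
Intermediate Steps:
T(h, X) = -4 + X
C = -39/7 (C = -6 - 3/(-7) = -6 - 3*(-⅐) = -6 + 3/7 = -39/7 ≈ -5.5714)
v(U) = -1 (v(U) = (-4 - 1) + 4 = -5 + 4 = -1)
(v(C) - 1*19) + 50*z(-7) = (-1 - 1*19) + 50*(-7)² = (-1 - 19) + 50*49 = -20 + 2450 = 2430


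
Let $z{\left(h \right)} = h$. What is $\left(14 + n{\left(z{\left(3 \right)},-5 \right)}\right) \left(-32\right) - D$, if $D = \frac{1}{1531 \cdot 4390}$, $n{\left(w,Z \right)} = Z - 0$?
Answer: $- \frac{1935673921}{6721090} \approx -288.0$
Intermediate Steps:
$n{\left(w,Z \right)} = Z$ ($n{\left(w,Z \right)} = Z + 0 = Z$)
$D = \frac{1}{6721090}$ ($D = \frac{1}{1531} \cdot \frac{1}{4390} = \frac{1}{6721090} \approx 1.4879 \cdot 10^{-7}$)
$\left(14 + n{\left(z{\left(3 \right)},-5 \right)}\right) \left(-32\right) - D = \left(14 - 5\right) \left(-32\right) - \frac{1}{6721090} = 9 \left(-32\right) - \frac{1}{6721090} = -288 - \frac{1}{6721090} = - \frac{1935673921}{6721090}$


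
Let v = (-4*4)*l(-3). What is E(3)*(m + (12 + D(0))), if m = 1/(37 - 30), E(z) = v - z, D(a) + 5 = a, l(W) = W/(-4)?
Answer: -750/7 ≈ -107.14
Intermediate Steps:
l(W) = -W/4 (l(W) = W*(-¼) = -W/4)
D(a) = -5 + a
v = -12 (v = (-4*4)*(-¼*(-3)) = -16*¾ = -12)
E(z) = -12 - z
m = ⅐ (m = 1/7 = ⅐ ≈ 0.14286)
E(3)*(m + (12 + D(0))) = (-12 - 1*3)*(⅐ + (12 + (-5 + 0))) = (-12 - 3)*(⅐ + (12 - 5)) = -15*(⅐ + 7) = -15*50/7 = -750/7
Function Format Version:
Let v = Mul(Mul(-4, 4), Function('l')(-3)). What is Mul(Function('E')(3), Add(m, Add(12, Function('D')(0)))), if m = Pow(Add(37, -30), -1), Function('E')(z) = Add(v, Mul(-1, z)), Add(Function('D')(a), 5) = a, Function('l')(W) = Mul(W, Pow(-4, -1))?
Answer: Rational(-750, 7) ≈ -107.14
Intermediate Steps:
Function('l')(W) = Mul(Rational(-1, 4), W) (Function('l')(W) = Mul(W, Rational(-1, 4)) = Mul(Rational(-1, 4), W))
Function('D')(a) = Add(-5, a)
v = -12 (v = Mul(Mul(-4, 4), Mul(Rational(-1, 4), -3)) = Mul(-16, Rational(3, 4)) = -12)
Function('E')(z) = Add(-12, Mul(-1, z))
m = Rational(1, 7) (m = Pow(7, -1) = Rational(1, 7) ≈ 0.14286)
Mul(Function('E')(3), Add(m, Add(12, Function('D')(0)))) = Mul(Add(-12, Mul(-1, 3)), Add(Rational(1, 7), Add(12, Add(-5, 0)))) = Mul(Add(-12, -3), Add(Rational(1, 7), Add(12, -5))) = Mul(-15, Add(Rational(1, 7), 7)) = Mul(-15, Rational(50, 7)) = Rational(-750, 7)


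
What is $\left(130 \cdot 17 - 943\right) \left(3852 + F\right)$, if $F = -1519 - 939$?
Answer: $1766198$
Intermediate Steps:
$F = -2458$ ($F = -1519 - 939 = -2458$)
$\left(130 \cdot 17 - 943\right) \left(3852 + F\right) = \left(130 \cdot 17 - 943\right) \left(3852 - 2458\right) = \left(2210 - 943\right) 1394 = 1267 \cdot 1394 = 1766198$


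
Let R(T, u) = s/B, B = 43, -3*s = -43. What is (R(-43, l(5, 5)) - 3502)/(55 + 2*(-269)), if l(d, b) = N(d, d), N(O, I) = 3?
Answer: 10505/1449 ≈ 7.2498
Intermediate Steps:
s = 43/3 (s = -⅓*(-43) = 43/3 ≈ 14.333)
l(d, b) = 3
R(T, u) = ⅓ (R(T, u) = (43/3)/43 = (43/3)*(1/43) = ⅓)
(R(-43, l(5, 5)) - 3502)/(55 + 2*(-269)) = (⅓ - 3502)/(55 + 2*(-269)) = -10505/(3*(55 - 538)) = -10505/3/(-483) = -10505/3*(-1/483) = 10505/1449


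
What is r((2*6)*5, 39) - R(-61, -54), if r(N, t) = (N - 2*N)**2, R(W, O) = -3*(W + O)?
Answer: 3255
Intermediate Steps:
R(W, O) = -3*O - 3*W (R(W, O) = -3*(O + W) = -3*O - 3*W)
r(N, t) = N**2 (r(N, t) = (-N)**2 = N**2)
r((2*6)*5, 39) - R(-61, -54) = ((2*6)*5)**2 - (-3*(-54) - 3*(-61)) = (12*5)**2 - (162 + 183) = 60**2 - 1*345 = 3600 - 345 = 3255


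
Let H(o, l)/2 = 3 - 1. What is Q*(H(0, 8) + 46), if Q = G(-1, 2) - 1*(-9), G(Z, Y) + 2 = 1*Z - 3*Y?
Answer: 0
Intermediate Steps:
G(Z, Y) = -2 + Z - 3*Y (G(Z, Y) = -2 + (1*Z - 3*Y) = -2 + (Z - 3*Y) = -2 + Z - 3*Y)
Q = 0 (Q = (-2 - 1 - 3*2) - 1*(-9) = (-2 - 1 - 6) + 9 = -9 + 9 = 0)
H(o, l) = 4 (H(o, l) = 2*(3 - 1) = 2*2 = 4)
Q*(H(0, 8) + 46) = 0*(4 + 46) = 0*50 = 0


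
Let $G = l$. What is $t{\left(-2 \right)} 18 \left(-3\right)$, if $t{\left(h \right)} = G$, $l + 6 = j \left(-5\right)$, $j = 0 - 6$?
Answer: $-1296$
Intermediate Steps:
$j = -6$ ($j = 0 - 6 = -6$)
$l = 24$ ($l = -6 - -30 = -6 + 30 = 24$)
$G = 24$
$t{\left(h \right)} = 24$
$t{\left(-2 \right)} 18 \left(-3\right) = 24 \cdot 18 \left(-3\right) = 432 \left(-3\right) = -1296$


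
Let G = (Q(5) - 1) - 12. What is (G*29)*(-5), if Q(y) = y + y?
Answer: 435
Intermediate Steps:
Q(y) = 2*y
G = -3 (G = (2*5 - 1) - 12 = (10 - 1) - 12 = 9 - 12 = -3)
(G*29)*(-5) = -3*29*(-5) = -87*(-5) = 435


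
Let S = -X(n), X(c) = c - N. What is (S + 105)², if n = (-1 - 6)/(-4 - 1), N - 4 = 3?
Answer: 305809/25 ≈ 12232.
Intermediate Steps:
N = 7 (N = 4 + 3 = 7)
n = 7/5 (n = -7/(-5) = -7*(-⅕) = 7/5 ≈ 1.4000)
X(c) = -7 + c (X(c) = c - 1*7 = c - 7 = -7 + c)
S = 28/5 (S = -(-7 + 7/5) = -1*(-28/5) = 28/5 ≈ 5.6000)
(S + 105)² = (28/5 + 105)² = (553/5)² = 305809/25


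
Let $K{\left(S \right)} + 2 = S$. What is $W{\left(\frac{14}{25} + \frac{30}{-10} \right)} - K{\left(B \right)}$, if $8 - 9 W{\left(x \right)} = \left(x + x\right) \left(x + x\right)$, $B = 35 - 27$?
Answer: $- \frac{43634}{5625} \approx -7.7572$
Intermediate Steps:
$B = 8$
$K{\left(S \right)} = -2 + S$
$W{\left(x \right)} = \frac{8}{9} - \frac{4 x^{2}}{9}$ ($W{\left(x \right)} = \frac{8}{9} - \frac{\left(x + x\right) \left(x + x\right)}{9} = \frac{8}{9} - \frac{2 x 2 x}{9} = \frac{8}{9} - \frac{4 x^{2}}{9}$)
$W{\left(\frac{14}{25} + \frac{30}{-10} \right)} - K{\left(B \right)} = \left(\frac{8}{9} - \frac{4 \left(\frac{14}{25} + \frac{30}{-10}\right)^{2}}{9}\right) - \left(-2 + 8\right) = \left(\frac{8}{9} - \frac{4 \left(14 \cdot \frac{1}{25} + 30 \left(- \frac{1}{10}\right)\right)^{2}}{9}\right) - 6 = \left(\frac{8}{9} - \frac{4 \left(\frac{14}{25} - 3\right)^{2}}{9}\right) - 6 = \left(\frac{8}{9} - \frac{4 \left(- \frac{61}{25}\right)^{2}}{9}\right) - 6 = \left(\frac{8}{9} - \frac{14884}{5625}\right) - 6 = - \frac{9884}{5625} - 6 = - \frac{43634}{5625}$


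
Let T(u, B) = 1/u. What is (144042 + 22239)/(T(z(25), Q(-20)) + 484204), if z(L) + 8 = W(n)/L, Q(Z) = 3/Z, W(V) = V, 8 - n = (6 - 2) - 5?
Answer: 31759671/92482939 ≈ 0.34341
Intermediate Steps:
n = 9 (n = 8 - ((6 - 2) - 5) = 8 - (4 - 5) = 8 - 1*(-1) = 8 + 1 = 9)
z(L) = -8 + 9/L
(144042 + 22239)/(T(z(25), Q(-20)) + 484204) = (144042 + 22239)/(1/(-8 + 9/25) + 484204) = 166281/(1/(-8 + 9*(1/25)) + 484204) = 166281/(1/(-8 + 9/25) + 484204) = 166281/(1/(-191/25) + 484204) = 166281/(-25/191 + 484204) = 166281/(92482939/191) = 166281*(191/92482939) = 31759671/92482939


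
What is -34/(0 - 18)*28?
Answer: 476/9 ≈ 52.889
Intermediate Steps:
-34/(0 - 18)*28 = -34/(-18)*28 = -34*(-1/18)*28 = (17/9)*28 = 476/9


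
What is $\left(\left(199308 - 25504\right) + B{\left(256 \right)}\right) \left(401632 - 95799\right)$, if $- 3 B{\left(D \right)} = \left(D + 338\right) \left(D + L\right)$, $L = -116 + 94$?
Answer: $38985144176$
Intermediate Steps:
$L = -22$
$B{\left(D \right)} = - \frac{\left(-22 + D\right) \left(338 + D\right)}{3}$ ($B{\left(D \right)} = - \frac{\left(D + 338\right) \left(D - 22\right)}{3} = - \frac{\left(338 + D\right) \left(-22 + D\right)}{3} = - \frac{\left(-22 + D\right) \left(338 + D\right)}{3}$)
$\left(\left(199308 - 25504\right) + B{\left(256 \right)}\right) \left(401632 - 95799\right) = \left(\left(199308 - 25504\right) - \left(\frac{73460}{3} + \frac{65536}{3}\right)\right) \left(401632 - 95799\right) = \left(173804 - 46332\right) 305833 = 127472 \cdot 305833 = 38985144176$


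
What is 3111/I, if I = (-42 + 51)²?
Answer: 1037/27 ≈ 38.407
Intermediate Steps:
I = 81 (I = 9² = 81)
3111/I = 3111/81 = 3111*(1/81) = 1037/27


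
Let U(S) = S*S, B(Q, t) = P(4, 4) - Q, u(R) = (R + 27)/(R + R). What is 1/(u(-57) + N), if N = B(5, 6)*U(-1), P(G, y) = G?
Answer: -19/14 ≈ -1.3571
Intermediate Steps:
u(R) = (27 + R)/(2*R) (u(R) = (27 + R)/((2*R)) = (27 + R)*(1/(2*R)) = (27 + R)/(2*R))
B(Q, t) = 4 - Q
U(S) = S²
N = -1 (N = (4 - 1*5)*(-1)² = (4 - 5)*1 = -1*1 = -1)
1/(u(-57) + N) = 1/((½)*(27 - 57)/(-57) - 1) = 1/((½)*(-1/57)*(-30) - 1) = 1/(5/19 - 1) = 1/(-14/19) = -19/14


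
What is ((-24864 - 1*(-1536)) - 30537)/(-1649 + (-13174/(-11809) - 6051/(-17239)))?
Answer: 1566512325945/47913884422 ≈ 32.694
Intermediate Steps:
((-24864 - 1*(-1536)) - 30537)/(-1649 + (-13174/(-11809) - 6051/(-17239))) = ((-24864 + 1536) - 30537)/(-1649 + (-13174*(-1/11809) - 6051*(-1/17239))) = (-23328 - 30537)/(-1649 + (1882/1687 + 6051/17239)) = -53865/(-1649 + 42651835/29082193) = -53865/(-47913884422/29082193) = -53865*(-29082193/47913884422) = 1566512325945/47913884422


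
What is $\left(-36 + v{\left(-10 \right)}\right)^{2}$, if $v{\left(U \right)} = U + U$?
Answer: $3136$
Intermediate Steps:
$v{\left(U \right)} = 2 U$
$\left(-36 + v{\left(-10 \right)}\right)^{2} = \left(-36 + 2 \left(-10\right)\right)^{2} = \left(-36 - 20\right)^{2} = \left(-56\right)^{2} = 3136$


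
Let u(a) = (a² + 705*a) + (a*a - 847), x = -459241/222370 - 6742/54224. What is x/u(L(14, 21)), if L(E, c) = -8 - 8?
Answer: 6600275631/35012810267800 ≈ 0.00018851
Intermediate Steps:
x = -6600275631/3014447720 (x = -459241*1/222370 - 6742*1/54224 = -459241/222370 - 3371/27112 = -6600275631/3014447720 ≈ -2.1895)
L(E, c) = -16
u(a) = -847 + 2*a² + 705*a (u(a) = (a² + 705*a) + (a² - 847) = (a² + 705*a) + (-847 + a²) = -847 + 2*a² + 705*a)
x/u(L(14, 21)) = -6600275631/(3014447720*(-847 + 2*(-16)² + 705*(-16))) = -6600275631/(3014447720*(-847 + 2*256 - 11280)) = -6600275631/(3014447720*(-847 + 512 - 11280)) = -6600275631/3014447720/(-11615) = -6600275631/3014447720*(-1/11615) = 6600275631/35012810267800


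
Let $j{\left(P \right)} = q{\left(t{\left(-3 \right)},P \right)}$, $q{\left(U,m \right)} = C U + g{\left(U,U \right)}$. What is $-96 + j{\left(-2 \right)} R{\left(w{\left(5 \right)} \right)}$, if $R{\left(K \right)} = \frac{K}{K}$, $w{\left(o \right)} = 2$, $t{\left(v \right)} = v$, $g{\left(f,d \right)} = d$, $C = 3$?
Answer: $-108$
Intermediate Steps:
$q{\left(U,m \right)} = 4 U$ ($q{\left(U,m \right)} = 3 U + U = 4 U$)
$j{\left(P \right)} = -12$ ($j{\left(P \right)} = 4 \left(-3\right) = -12$)
$R{\left(K \right)} = 1$
$-96 + j{\left(-2 \right)} R{\left(w{\left(5 \right)} \right)} = -96 - 12 = -108$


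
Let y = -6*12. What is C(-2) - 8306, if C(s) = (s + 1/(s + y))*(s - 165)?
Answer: -589761/74 ≈ -7969.7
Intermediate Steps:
y = -72
C(s) = (-165 + s)*(s + 1/(-72 + s)) (C(s) = (s + 1/(s - 72))*(s - 165) = (s + 1/(-72 + s))*(-165 + s) = (-165 + s)*(s + 1/(-72 + s)))
C(-2) - 8306 = (-165 + (-2)**3 - 237*(-2)**2 + 11881*(-2))/(-72 - 2) - 8306 = (-165 - 8 - 237*4 - 23762)/(-74) - 8306 = -(-165 - 8 - 948 - 23762)/74 - 8306 = -1/74*(-24883) - 8306 = 24883/74 - 8306 = -589761/74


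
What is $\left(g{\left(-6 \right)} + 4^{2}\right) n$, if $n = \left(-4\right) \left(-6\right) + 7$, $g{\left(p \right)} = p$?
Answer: $310$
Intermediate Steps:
$n = 31$ ($n = 24 + 7 = 31$)
$\left(g{\left(-6 \right)} + 4^{2}\right) n = \left(-6 + 4^{2}\right) 31 = \left(-6 + 16\right) 31 = 10 \cdot 31 = 310$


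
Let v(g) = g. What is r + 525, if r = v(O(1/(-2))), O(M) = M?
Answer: 1049/2 ≈ 524.50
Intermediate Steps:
r = -½ (r = 1/(-2) = -½ ≈ -0.50000)
r + 525 = -½ + 525 = 1049/2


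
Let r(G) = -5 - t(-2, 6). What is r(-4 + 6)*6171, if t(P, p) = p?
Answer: -67881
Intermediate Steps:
r(G) = -11 (r(G) = -5 - 1*6 = -5 - 6 = -11)
r(-4 + 6)*6171 = -11*6171 = -67881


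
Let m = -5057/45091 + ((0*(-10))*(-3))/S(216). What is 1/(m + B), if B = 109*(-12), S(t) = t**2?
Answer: -45091/58984085 ≈ -0.00076446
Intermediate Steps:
m = -5057/45091 (m = -5057/45091 + ((0*(-10))*(-3))/(216**2) = -5057*1/45091 + (0*(-3))/46656 = -5057/45091 + 0*(1/46656) = -5057/45091 + 0 = -5057/45091 ≈ -0.11215)
B = -1308
1/(m + B) = 1/(-5057/45091 - 1308) = 1/(-58984085/45091) = -45091/58984085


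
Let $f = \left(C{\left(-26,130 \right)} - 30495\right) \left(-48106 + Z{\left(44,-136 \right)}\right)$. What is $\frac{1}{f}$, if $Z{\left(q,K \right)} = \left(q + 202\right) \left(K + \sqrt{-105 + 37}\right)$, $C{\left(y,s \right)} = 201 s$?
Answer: $\frac{i}{8730 \left(246 \sqrt{17} + 40781 i\right)} \approx 2.8071 \cdot 10^{-9} + 6.9817 \cdot 10^{-11} i$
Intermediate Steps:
$Z{\left(q,K \right)} = \left(202 + q\right) \left(K + 2 i \sqrt{17}\right)$ ($Z{\left(q,K \right)} = \left(202 + q\right) \left(K + \sqrt{-68}\right) = \left(202 + q\right) \left(K + 2 i \sqrt{17}\right)$)
$f = 356018130 - 2147580 i \sqrt{17}$ ($f = \left(201 \cdot 130 - 30495\right) \left(-48106 + \left(202 \left(-136\right) - 5984 + 404 i \sqrt{17} + 2 i 44 \sqrt{17}\right)\right) = \left(26130 - 30495\right) \left(-48106 + \left(-27472 - 5984 + 404 i \sqrt{17} + 88 i \sqrt{17}\right)\right) = - 4365 \left(-48106 - \left(33456 - 492 i \sqrt{17}\right)\right) = - 4365 \left(-81562 + 492 i \sqrt{17}\right) = 356018130 - 2147580 i \sqrt{17} \approx 3.5602 \cdot 10^{8} - 8.8547 \cdot 10^{6} i$)
$\frac{1}{f} = \frac{1}{356018130 - 2147580 i \sqrt{17}}$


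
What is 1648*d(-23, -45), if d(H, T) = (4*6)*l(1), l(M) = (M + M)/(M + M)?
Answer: 39552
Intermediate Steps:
l(M) = 1 (l(M) = (2*M)/((2*M)) = (2*M)*(1/(2*M)) = 1)
d(H, T) = 24 (d(H, T) = (4*6)*1 = 24*1 = 24)
1648*d(-23, -45) = 1648*24 = 39552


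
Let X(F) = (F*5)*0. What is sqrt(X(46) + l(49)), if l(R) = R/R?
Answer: 1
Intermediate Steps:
l(R) = 1
X(F) = 0 (X(F) = (5*F)*0 = 0)
sqrt(X(46) + l(49)) = sqrt(0 + 1) = sqrt(1) = 1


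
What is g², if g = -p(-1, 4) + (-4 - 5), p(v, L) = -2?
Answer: 49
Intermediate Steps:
g = -7 (g = -1*(-2) + (-4 - 5) = 2 - 9 = -7)
g² = (-7)² = 49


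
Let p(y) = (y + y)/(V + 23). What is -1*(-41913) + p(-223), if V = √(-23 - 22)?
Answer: 12023902/287 + 669*I*√5/287 ≈ 41895.0 + 5.2123*I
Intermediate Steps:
V = 3*I*√5 (V = √(-45) = 3*I*√5 ≈ 6.7082*I)
p(y) = 2*y/(23 + 3*I*√5) (p(y) = (y + y)/(3*I*√5 + 23) = (2*y)/(23 + 3*I*√5) = 2*y/(23 + 3*I*√5))
-1*(-41913) + p(-223) = -1*(-41913) + ((23/287)*(-223) - 3/287*I*(-223)*√5) = 41913 + (-5129/287 + 669*I*√5/287) = 12023902/287 + 669*I*√5/287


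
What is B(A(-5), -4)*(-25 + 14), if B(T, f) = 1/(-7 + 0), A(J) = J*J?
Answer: 11/7 ≈ 1.5714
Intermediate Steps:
A(J) = J**2
B(T, f) = -1/7 (B(T, f) = 1/(-7) = -1/7)
B(A(-5), -4)*(-25 + 14) = -(-25 + 14)/7 = -1/7*(-11) = 11/7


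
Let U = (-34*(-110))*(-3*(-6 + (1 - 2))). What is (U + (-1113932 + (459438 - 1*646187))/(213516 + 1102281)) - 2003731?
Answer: -2533161842908/1315797 ≈ -1.9252e+6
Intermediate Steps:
U = 78540 (U = 3740*(-3*(-6 - 1)) = 3740*(-3*(-7)) = 3740*21 = 78540)
(U + (-1113932 + (459438 - 1*646187))/(213516 + 1102281)) - 2003731 = (78540 + (-1113932 + (459438 - 1*646187))/(213516 + 1102281)) - 2003731 = (78540 + (-1113932 + (459438 - 646187))/1315797) - 2003731 = (78540 + (-1113932 - 186749)*(1/1315797)) - 2003731 = (78540 - 1300681*1/1315797) - 2003731 = (78540 - 1300681/1315797) - 2003731 = 103341395699/1315797 - 2003731 = -2533161842908/1315797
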